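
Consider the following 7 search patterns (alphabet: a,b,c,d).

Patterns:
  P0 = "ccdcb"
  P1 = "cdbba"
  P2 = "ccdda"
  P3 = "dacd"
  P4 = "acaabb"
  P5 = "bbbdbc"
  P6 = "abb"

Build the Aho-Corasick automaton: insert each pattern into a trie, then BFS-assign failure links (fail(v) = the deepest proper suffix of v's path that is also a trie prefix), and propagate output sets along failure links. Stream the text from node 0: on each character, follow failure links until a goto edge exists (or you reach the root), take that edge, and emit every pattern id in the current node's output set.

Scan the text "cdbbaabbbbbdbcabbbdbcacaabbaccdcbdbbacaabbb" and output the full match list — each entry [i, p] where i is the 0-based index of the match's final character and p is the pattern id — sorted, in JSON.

Build:
Trie (insert patterns):
  n0 'ε': a→16 b→22 c→1 d→12
  n1 'c': c→2 d→6
  n2 'cc': d→3
  n3 'ccd': c→4 d→10
  n4 'ccdc': b→5
  n5 'ccdcb': ·  ←P0
  n6 'cd': b→7
  n7 'cdb': b→8
  n8 'cdbb': a→9
  n9 'cdbba': ·  ←P1
  n10 'ccdd': a→11
  n11 'ccdda': ·  ←P2
  n12 'd': a→13
  n13 'da': c→14
  n14 'dac': d→15
  n15 'dacd': ·  ←P3
  n16 'a': b→28 c→17
  n17 'ac': a→18
  n18 'aca': a→19
  n19 'acaa': b→20
  n20 'acaab': b→21
  n21 'acaabb': ·  ←P4
  n22 'b': b→23
  n23 'bb': b→24
  n24 'bbb': d→25
  n25 'bbbd': b→26
  n26 'bbbdb': c→27
  n27 'bbbdbc': ·  ←P5
  n28 'ab': b→29
  n29 'abb': ·  ←P6

BFS fail/out derivation:
  fail(1) 'c': from fail(0)=0 chase 'c': 0 ⇒ 0;  out=∅∪out(0)=∅
  fail(12) 'd': from fail(0)=0 chase 'd': 0 ⇒ 0;  out=∅∪out(0)=∅
  fail(16) 'a': from fail(0)=0 chase 'a': 0 ⇒ 0;  out=∅∪out(0)=∅
  fail(22) 'b': from fail(0)=0 chase 'b': 0 ⇒ 0;  out=∅∪out(0)=∅
  fail(2) 'cc': from fail(1)=0 chase 'c': 0 ⇒ 1;  out=∅∪out(1)=∅
  fail(6) 'cd': from fail(1)=0 chase 'd': 0 ⇒ 12;  out=∅∪out(12)=∅
  fail(13) 'da': from fail(12)=0 chase 'a': 0 ⇒ 16;  out=∅∪out(16)=∅
  fail(17) 'ac': from fail(16)=0 chase 'c': 0 ⇒ 1;  out=∅∪out(1)=∅
  fail(23) 'bb': from fail(22)=0 chase 'b': 0 ⇒ 22;  out=∅∪out(22)=∅
  fail(28) 'ab': from fail(16)=0 chase 'b': 0 ⇒ 22;  out=∅∪out(22)=∅
  fail(3) 'ccd': from fail(2)=1 chase 'd': 1 ⇒ 6;  out=∅∪out(6)=∅
  fail(7) 'cdb': from fail(6)=12 chase 'b': 12→0 ⇒ 22;  out=∅∪out(22)=∅
  fail(14) 'dac': from fail(13)=16 chase 'c': 16 ⇒ 17;  out=∅∪out(17)=∅
  fail(18) 'aca': from fail(17)=1 chase 'a': 1→0 ⇒ 16;  out=∅∪out(16)=∅
  fail(24) 'bbb': from fail(23)=22 chase 'b': 22 ⇒ 23;  out=∅∪out(23)=∅
  fail(29) 'abb': from fail(28)=22 chase 'b': 22 ⇒ 23;  out={6}∪out(23)={6}
  fail(4) 'ccdc': from fail(3)=6 chase 'c': 6→12→0 ⇒ 1;  out=∅∪out(1)=∅
  fail(8) 'cdbb': from fail(7)=22 chase 'b': 22 ⇒ 23;  out=∅∪out(23)=∅
  fail(10) 'ccdd': from fail(3)=6 chase 'd': 6→12→0 ⇒ 12;  out=∅∪out(12)=∅
  fail(15) 'dacd': from fail(14)=17 chase 'd': 17→1 ⇒ 6;  out={3}∪out(6)={3}
  fail(19) 'acaa': from fail(18)=16 chase 'a': 16→0 ⇒ 16;  out=∅∪out(16)=∅
  fail(25) 'bbbd': from fail(24)=23 chase 'd': 23→22→0 ⇒ 12;  out=∅∪out(12)=∅
  fail(5) 'ccdcb': from fail(4)=1 chase 'b': 1→0 ⇒ 22;  out={0}∪out(22)={0}
  fail(9) 'cdbba': from fail(8)=23 chase 'a': 23→22→0 ⇒ 16;  out={1}∪out(16)={1}
  fail(11) 'ccdda': from fail(10)=12 chase 'a': 12 ⇒ 13;  out={2}∪out(13)={2}
  fail(20) 'acaab': from fail(19)=16 chase 'b': 16 ⇒ 28;  out=∅∪out(28)=∅
  fail(26) 'bbbdb': from fail(25)=12 chase 'b': 12→0 ⇒ 22;  out=∅∪out(22)=∅
  fail(21) 'acaabb': from fail(20)=28 chase 'b': 28 ⇒ 29;  out={4}∪out(29)={4,6}
  fail(27) 'bbbdbc': from fail(26)=22 chase 'c': 22→0 ⇒ 1;  out={5}∪out(1)={5}

Text stream:
[0] read 'c'  n0⇒n1
[1] read 'd'  n1⇒n6
[2] read 'b'  n6⇒n7
[3] read 'b'  n7⇒n8
[4] read 'a'  n8⇒n9  ** P1@[0:4]
[5] read 'a'  n9⇒n16 (fail-walked)
[6] read 'b'  n16⇒n28
[7] read 'b'  n28⇒n29  ** P6@[5:7]
[8] read 'b'  n29⇒n24 (fail-walked)
[9] read 'b'  n24⇒n24 (fail-walked)
[10] read 'b'  n24⇒n24 (fail-walked)
[11] read 'd'  n24⇒n25
[12] read 'b'  n25⇒n26
[13] read 'c'  n26⇒n27  ** P5@[8:13]
[14] read 'a'  n27⇒n16 (fail-walked)
[15] read 'b'  n16⇒n28
[16] read 'b'  n28⇒n29  ** P6@[14:16]
[17] read 'b'  n29⇒n24 (fail-walked)
[18] read 'd'  n24⇒n25
[19] read 'b'  n25⇒n26
[20] read 'c'  n26⇒n27  ** P5@[15:20]
[21] read 'a'  n27⇒n16 (fail-walked)
[22] read 'c'  n16⇒n17
[23] read 'a'  n17⇒n18
[24] read 'a'  n18⇒n19
[25] read 'b'  n19⇒n20
[26] read 'b'  n20⇒n21  ** P4@[21:26],P6@[24:26]
[27] read 'a'  n21⇒n16 (fail-walked)
[28] read 'c'  n16⇒n17
[29] read 'c'  n17⇒n2 (fail-walked)
[30] read 'd'  n2⇒n3
[31] read 'c'  n3⇒n4
[32] read 'b'  n4⇒n5  ** P0@[28:32]
[33] read 'd'  n5⇒n12 (fail-walked)
[34] read 'b'  n12⇒n22 (fail-walked)
[35] read 'b'  n22⇒n23
[36] read 'a'  n23⇒n16 (fail-walked)
[37] read 'c'  n16⇒n17
[38] read 'a'  n17⇒n18
[39] read 'a'  n18⇒n19
[40] read 'b'  n19⇒n20
[41] read 'b'  n20⇒n21  ** P4@[36:41],P6@[39:41]
[42] read 'b'  n21⇒n24 (fail-walked)

All matches (sorted): [[4,1],[7,6],[13,5],[16,6],[20,5],[26,4],[26,6],[32,0],[41,4],[41,6]]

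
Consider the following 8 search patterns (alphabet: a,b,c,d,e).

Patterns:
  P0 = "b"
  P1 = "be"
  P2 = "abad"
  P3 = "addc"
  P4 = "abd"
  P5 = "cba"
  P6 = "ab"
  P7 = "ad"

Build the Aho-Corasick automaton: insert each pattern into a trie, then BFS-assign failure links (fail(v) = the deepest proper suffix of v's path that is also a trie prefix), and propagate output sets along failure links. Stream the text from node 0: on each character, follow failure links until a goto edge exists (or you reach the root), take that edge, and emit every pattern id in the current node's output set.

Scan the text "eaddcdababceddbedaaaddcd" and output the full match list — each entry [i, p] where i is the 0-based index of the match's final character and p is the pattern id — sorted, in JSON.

Build:
Trie (insert patterns):
  0='ε' goto a→3 b→1 c→11
  1='b' goto e→2  ←P0
  2='be' goto ·  ←P1
  3='a' goto b→4 d→7
  4='ab' goto a→5 d→10  ←P6
  5='aba' goto d→6
  6='abad' goto ·  ←P2
  7='ad' goto d→8  ←P7
  8='add' goto c→9
  9='addc' goto ·  ←P3
  10='abd' goto ·  ←P4
  11='c' goto b→12
  12='cb' goto a→13
  13='cba' goto ·  ←P5

Failure links (BFS by depth):
  fail(1) 'b': from fail(0)=0 chase 'b': 0 ⇒ 0;  out={0}∪out(0)={0}
  fail(3) 'a': from fail(0)=0 chase 'a': 0 ⇒ 0;  out=∅∪out(0)=∅
  fail(11) 'c': from fail(0)=0 chase 'c': 0 ⇒ 0;  out=∅∪out(0)=∅
  fail(2) 'be': from fail(1)=0 chase 'e': 0 ⇒ 0;  out={1}∪out(0)={1}
  fail(4) 'ab': from fail(3)=0 chase 'b': 0 ⇒ 1;  out={6}∪out(1)={0,6}
  fail(7) 'ad': from fail(3)=0 chase 'd': 0 ⇒ 0;  out={7}∪out(0)={7}
  fail(12) 'cb': from fail(11)=0 chase 'b': 0 ⇒ 1;  out=∅∪out(1)={0}
  fail(5) 'aba': from fail(4)=1 chase 'a': 1→0 ⇒ 3;  out=∅∪out(3)=∅
  fail(8) 'add': from fail(7)=0 chase 'd': 0 ⇒ 0;  out=∅∪out(0)=∅
  fail(10) 'abd': from fail(4)=1 chase 'd': 1→0 ⇒ 0;  out={4}∪out(0)={4}
  fail(13) 'cba': from fail(12)=1 chase 'a': 1→0 ⇒ 3;  out={5}∪out(3)={5}
  fail(6) 'abad': from fail(5)=3 chase 'd': 3 ⇒ 7;  out={2}∪out(7)={2,7}
  fail(9) 'addc': from fail(8)=0 chase 'c': 0 ⇒ 11;  out={3}∪out(11)={3}

Scan:
i=0 'e': node 0→0
i=1 'a': node 0→3
i=2 'd': node 3→7  → match P7@[1:2]
i=3 'd': node 7→8
i=4 'c': node 8→9  → match P3@[1:4]
i=5 'd': node 9→0 (via fail)
i=6 'a': node 0→3
i=7 'b': node 3→4  → match P0@[7:7],P6@[6:7]
i=8 'a': node 4→5
i=9 'b': node 5→4 (via fail)  → match P0@[9:9],P6@[8:9]
i=10 'c': node 4→11 (via fail)
i=11 'e': node 11→0 (via fail)
i=12 'd': node 0→0
i=13 'd': node 0→0
i=14 'b': node 0→1  → match P0@[14:14]
i=15 'e': node 1→2  → match P1@[14:15]
i=16 'd': node 2→0 (via fail)
i=17 'a': node 0→3
i=18 'a': node 3→3 (via fail)
i=19 'a': node 3→3 (via fail)
i=20 'd': node 3→7  → match P7@[19:20]
i=21 'd': node 7→8
i=22 'c': node 8→9  → match P3@[19:22]
i=23 'd': node 9→0 (via fail)

All matches (sorted): [[2,7],[4,3],[7,0],[7,6],[9,0],[9,6],[14,0],[15,1],[20,7],[22,3]]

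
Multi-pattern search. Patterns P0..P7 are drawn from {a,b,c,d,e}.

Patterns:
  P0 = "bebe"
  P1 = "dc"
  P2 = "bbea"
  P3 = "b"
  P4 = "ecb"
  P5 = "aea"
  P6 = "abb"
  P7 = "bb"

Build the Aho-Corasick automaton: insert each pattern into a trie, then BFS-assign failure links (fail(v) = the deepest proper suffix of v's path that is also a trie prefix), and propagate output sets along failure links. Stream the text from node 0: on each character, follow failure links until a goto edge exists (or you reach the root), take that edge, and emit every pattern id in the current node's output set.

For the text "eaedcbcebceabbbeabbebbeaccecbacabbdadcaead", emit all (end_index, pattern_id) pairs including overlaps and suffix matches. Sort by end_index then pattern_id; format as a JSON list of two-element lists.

Construct AC machine:
Trie (insert patterns):
  0='ε' goto a→13 b→1 d→5 e→10
  1='b' goto b→7 e→2  [P3 ends]
  2='be' goto b→3
  3='beb' goto e→4
  4='bebe' goto ·  [P0 ends]
  5='d' goto c→6
  6='dc' goto ·  [P1 ends]
  7='bb' goto e→8  [P7 ends]
  8='bbe' goto a→9
  9='bbea' goto ·  [P2 ends]
  10='e' goto c→11
  11='ec' goto b→12
  12='ecb' goto ·  [P4 ends]
  13='a' goto b→16 e→14
  14='ae' goto a→15
  15='aea' goto ·  [P5 ends]
  16='ab' goto b→17
  17='abb' goto ·  [P6 ends]

BFS fail/out derivation:
  fail(1) 'b': from fail(0)=0 chase 'b': 0 ⇒ 0;  out={3}∪out(0)={3}
  fail(5) 'd': from fail(0)=0 chase 'd': 0 ⇒ 0;  out=∅∪out(0)=∅
  fail(10) 'e': from fail(0)=0 chase 'e': 0 ⇒ 0;  out=∅∪out(0)=∅
  fail(13) 'a': from fail(0)=0 chase 'a': 0 ⇒ 0;  out=∅∪out(0)=∅
  fail(2) 'be': from fail(1)=0 chase 'e': 0 ⇒ 10;  out=∅∪out(10)=∅
  fail(6) 'dc': from fail(5)=0 chase 'c': 0 ⇒ 0;  out={1}∪out(0)={1}
  fail(7) 'bb': from fail(1)=0 chase 'b': 0 ⇒ 1;  out={7}∪out(1)={3,7}
  fail(11) 'ec': from fail(10)=0 chase 'c': 0 ⇒ 0;  out=∅∪out(0)=∅
  fail(14) 'ae': from fail(13)=0 chase 'e': 0 ⇒ 10;  out=∅∪out(10)=∅
  fail(16) 'ab': from fail(13)=0 chase 'b': 0 ⇒ 1;  out=∅∪out(1)={3}
  fail(3) 'beb': from fail(2)=10 chase 'b': 10→0 ⇒ 1;  out=∅∪out(1)={3}
  fail(8) 'bbe': from fail(7)=1 chase 'e': 1 ⇒ 2;  out=∅∪out(2)=∅
  fail(12) 'ecb': from fail(11)=0 chase 'b': 0 ⇒ 1;  out={4}∪out(1)={3,4}
  fail(15) 'aea': from fail(14)=10 chase 'a': 10→0 ⇒ 13;  out={5}∪out(13)={5}
  fail(17) 'abb': from fail(16)=1 chase 'b': 1 ⇒ 7;  out={6}∪out(7)={3,6,7}
  fail(4) 'bebe': from fail(3)=1 chase 'e': 1 ⇒ 2;  out={0}∪out(2)={0}
  fail(9) 'bbea': from fail(8)=2 chase 'a': 2→10→0 ⇒ 13;  out={2}∪out(13)={2}

Run:
pos 0 'e': at 10
pos 1 'a': at 13 (fail-walked)
pos 2 'e': at 14
pos 3 'd': at 5 (fail-walked)
pos 4 'c': at 6  → match P1@[3:4]
pos 5 'b': at 1 (fail-walked)  → match P3@[5:5]
pos 6 'c': at 0 (fail-walked)
pos 7 'e': at 10
pos 8 'b': at 1 (fail-walked)  → match P3@[8:8]
pos 9 'c': at 0 (fail-walked)
pos 10 'e': at 10
pos 11 'a': at 13 (fail-walked)
pos 12 'b': at 16  → match P3@[12:12]
pos 13 'b': at 17  → match P3@[13:13],P6@[11:13],P7@[12:13]
pos 14 'b': at 7 (fail-walked)  → match P3@[14:14],P7@[13:14]
pos 15 'e': at 8
pos 16 'a': at 9  → match P2@[13:16]
pos 17 'b': at 16 (fail-walked)  → match P3@[17:17]
pos 18 'b': at 17  → match P3@[18:18],P6@[16:18],P7@[17:18]
pos 19 'e': at 8 (fail-walked)
pos 20 'b': at 3 (fail-walked)  → match P3@[20:20]
pos 21 'b': at 7 (fail-walked)  → match P3@[21:21],P7@[20:21]
pos 22 'e': at 8
pos 23 'a': at 9  → match P2@[20:23]
pos 24 'c': at 0 (fail-walked)
pos 25 'c': at 0
pos 26 'e': at 10
pos 27 'c': at 11
pos 28 'b': at 12  → match P3@[28:28],P4@[26:28]
pos 29 'a': at 13 (fail-walked)
pos 30 'c': at 0 (fail-walked)
pos 31 'a': at 13
pos 32 'b': at 16  → match P3@[32:32]
pos 33 'b': at 17  → match P3@[33:33],P6@[31:33],P7@[32:33]
pos 34 'd': at 5 (fail-walked)
pos 35 'a': at 13 (fail-walked)
pos 36 'd': at 5 (fail-walked)
pos 37 'c': at 6  → match P1@[36:37]
pos 38 'a': at 13 (fail-walked)
pos 39 'e': at 14
pos 40 'a': at 15  → match P5@[38:40]
pos 41 'd': at 5 (fail-walked)

Result: [[4,1],[5,3],[8,3],[12,3],[13,3],[13,6],[13,7],[14,3],[14,7],[16,2],[17,3],[18,3],[18,6],[18,7],[20,3],[21,3],[21,7],[23,2],[28,3],[28,4],[32,3],[33,3],[33,6],[33,7],[37,1],[40,5]]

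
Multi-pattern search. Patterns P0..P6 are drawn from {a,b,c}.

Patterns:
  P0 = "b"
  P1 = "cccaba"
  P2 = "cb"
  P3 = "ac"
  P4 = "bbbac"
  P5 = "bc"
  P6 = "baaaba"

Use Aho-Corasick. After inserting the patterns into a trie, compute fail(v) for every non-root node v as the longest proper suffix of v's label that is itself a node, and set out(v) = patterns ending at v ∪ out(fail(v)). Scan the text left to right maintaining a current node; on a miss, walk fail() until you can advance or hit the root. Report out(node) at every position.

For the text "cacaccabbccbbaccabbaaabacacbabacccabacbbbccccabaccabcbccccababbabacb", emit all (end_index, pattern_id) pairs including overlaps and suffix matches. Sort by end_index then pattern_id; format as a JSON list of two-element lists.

Build:
Trie nodes:
  0='ε' goto a→9 b→1 c→2
  1='b' goto a→16 b→11 c→15  [P0 ends]
  2='c' goto b→8 c→3
  3='cc' goto c→4
  4='ccc' goto a→5
  5='ccca' goto b→6
  6='cccab' goto a→7
  7='cccaba' goto ·  [P1 ends]
  8='cb' goto ·  [P2 ends]
  9='a' goto c→10
  10='ac' goto ·  [P3 ends]
  11='bb' goto b→12
  12='bbb' goto a→13
  13='bbba' goto c→14
  14='bbbac' goto ·  [P4 ends]
  15='bc' goto ·  [P5 ends]
  16='ba' goto a→17
  17='baa' goto a→18
  18='baaa' goto b→19
  19='baaab' goto a→20
  20='baaaba' goto ·  [P6 ends]

BFS fail/out derivation:
  fail(1) 'b': from fail(0)=0 chase 'b': 0 ⇒ 0;  out={0}∪out(0)={0}
  fail(2) 'c': from fail(0)=0 chase 'c': 0 ⇒ 0;  out=∅∪out(0)=∅
  fail(9) 'a': from fail(0)=0 chase 'a': 0 ⇒ 0;  out=∅∪out(0)=∅
  fail(3) 'cc': from fail(2)=0 chase 'c': 0 ⇒ 2;  out=∅∪out(2)=∅
  fail(8) 'cb': from fail(2)=0 chase 'b': 0 ⇒ 1;  out={2}∪out(1)={0,2}
  fail(10) 'ac': from fail(9)=0 chase 'c': 0 ⇒ 2;  out={3}∪out(2)={3}
  fail(11) 'bb': from fail(1)=0 chase 'b': 0 ⇒ 1;  out=∅∪out(1)={0}
  fail(15) 'bc': from fail(1)=0 chase 'c': 0 ⇒ 2;  out={5}∪out(2)={5}
  fail(16) 'ba': from fail(1)=0 chase 'a': 0 ⇒ 9;  out=∅∪out(9)=∅
  fail(4) 'ccc': from fail(3)=2 chase 'c': 2 ⇒ 3;  out=∅∪out(3)=∅
  fail(12) 'bbb': from fail(11)=1 chase 'b': 1 ⇒ 11;  out=∅∪out(11)={0}
  fail(17) 'baa': from fail(16)=9 chase 'a': 9→0 ⇒ 9;  out=∅∪out(9)=∅
  fail(5) 'ccca': from fail(4)=3 chase 'a': 3→2→0 ⇒ 9;  out=∅∪out(9)=∅
  fail(13) 'bbba': from fail(12)=11 chase 'a': 11→1 ⇒ 16;  out=∅∪out(16)=∅
  fail(18) 'baaa': from fail(17)=9 chase 'a': 9→0 ⇒ 9;  out=∅∪out(9)=∅
  fail(6) 'cccab': from fail(5)=9 chase 'b': 9→0 ⇒ 1;  out=∅∪out(1)={0}
  fail(14) 'bbbac': from fail(13)=16 chase 'c': 16→9 ⇒ 10;  out={4}∪out(10)={3,4}
  fail(19) 'baaab': from fail(18)=9 chase 'b': 9→0 ⇒ 1;  out=∅∪out(1)={0}
  fail(7) 'cccaba': from fail(6)=1 chase 'a': 1 ⇒ 16;  out={1}∪out(16)={1}
  fail(20) 'baaaba': from fail(19)=1 chase 'a': 1 ⇒ 16;  out={6}∪out(16)={6}

Text stream:
pos 0 'c': at 2
pos 1 'a': at 9 ·f
pos 2 'c': at 10  ** P3@[1:2]
pos 3 'a': at 9 ·f
pos 4 'c': at 10  ** P3@[3:4]
pos 5 'c': at 3 ·f
pos 6 'a': at 9 ·f
pos 7 'b': at 1 ·f  ** P0@[7:7]
pos 8 'b': at 11  ** P0@[8:8]
pos 9 'c': at 15 ·f  ** P5@[8:9]
pos 10 'c': at 3 ·f
pos 11 'b': at 8 ·f  ** P0@[11:11],P2@[10:11]
pos 12 'b': at 11 ·f  ** P0@[12:12]
pos 13 'a': at 16 ·f
pos 14 'c': at 10 ·f  ** P3@[13:14]
pos 15 'c': at 3 ·f
pos 16 'a': at 9 ·f
pos 17 'b': at 1 ·f  ** P0@[17:17]
pos 18 'b': at 11  ** P0@[18:18]
pos 19 'a': at 16 ·f
pos 20 'a': at 17
pos 21 'a': at 18
pos 22 'b': at 19  ** P0@[22:22]
pos 23 'a': at 20  ** P6@[18:23]
pos 24 'c': at 10 ·f  ** P3@[23:24]
pos 25 'a': at 9 ·f
pos 26 'c': at 10  ** P3@[25:26]
pos 27 'b': at 8 ·f  ** P0@[27:27],P2@[26:27]
pos 28 'a': at 16 ·f
pos 29 'b': at 1 ·f  ** P0@[29:29]
pos 30 'a': at 16
pos 31 'c': at 10 ·f  ** P3@[30:31]
pos 32 'c': at 3 ·f
pos 33 'c': at 4
pos 34 'a': at 5
pos 35 'b': at 6  ** P0@[35:35]
pos 36 'a': at 7  ** P1@[31:36]
pos 37 'c': at 10 ·f  ** P3@[36:37]
pos 38 'b': at 8 ·f  ** P0@[38:38],P2@[37:38]
pos 39 'b': at 11 ·f  ** P0@[39:39]
pos 40 'b': at 12  ** P0@[40:40]
pos 41 'c': at 15 ·f  ** P5@[40:41]
pos 42 'c': at 3 ·f
pos 43 'c': at 4
pos 44 'c': at 4 ·f
pos 45 'a': at 5
pos 46 'b': at 6  ** P0@[46:46]
pos 47 'a': at 7  ** P1@[42:47]
pos 48 'c': at 10 ·f  ** P3@[47:48]
pos 49 'c': at 3 ·f
pos 50 'a': at 9 ·f
pos 51 'b': at 1 ·f  ** P0@[51:51]
pos 52 'c': at 15  ** P5@[51:52]
pos 53 'b': at 8 ·f  ** P0@[53:53],P2@[52:53]
pos 54 'c': at 15 ·f  ** P5@[53:54]
pos 55 'c': at 3 ·f
pos 56 'c': at 4
pos 57 'c': at 4 ·f
pos 58 'a': at 5
pos 59 'b': at 6  ** P0@[59:59]
pos 60 'a': at 7  ** P1@[55:60]
pos 61 'b': at 1 ·f  ** P0@[61:61]
pos 62 'b': at 11  ** P0@[62:62]
pos 63 'a': at 16 ·f
pos 64 'b': at 1 ·f  ** P0@[64:64]
pos 65 'a': at 16
pos 66 'c': at 10 ·f  ** P3@[65:66]
pos 67 'b': at 8 ·f  ** P0@[67:67],P2@[66:67]

All matches (sorted): [[2,3],[4,3],[7,0],[8,0],[9,5],[11,0],[11,2],[12,0],[14,3],[17,0],[18,0],[22,0],[23,6],[24,3],[26,3],[27,0],[27,2],[29,0],[31,3],[35,0],[36,1],[37,3],[38,0],[38,2],[39,0],[40,0],[41,5],[46,0],[47,1],[48,3],[51,0],[52,5],[53,0],[53,2],[54,5],[59,0],[60,1],[61,0],[62,0],[64,0],[66,3],[67,0],[67,2]]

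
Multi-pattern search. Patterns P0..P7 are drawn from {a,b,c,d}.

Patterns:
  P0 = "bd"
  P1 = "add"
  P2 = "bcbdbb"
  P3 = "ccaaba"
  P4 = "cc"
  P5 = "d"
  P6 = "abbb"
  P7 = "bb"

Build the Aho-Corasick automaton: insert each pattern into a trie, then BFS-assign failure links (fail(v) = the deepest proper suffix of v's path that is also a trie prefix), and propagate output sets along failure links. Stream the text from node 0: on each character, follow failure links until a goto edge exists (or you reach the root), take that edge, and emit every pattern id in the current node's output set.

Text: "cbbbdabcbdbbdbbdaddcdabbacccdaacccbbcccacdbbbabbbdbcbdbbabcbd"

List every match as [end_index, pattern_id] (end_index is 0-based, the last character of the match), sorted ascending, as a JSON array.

Build:
Trie nodes:
  0='ε' goto a→3 b→1 c→11 d→17
  1='b' goto b→21 c→6 d→2
  2='bd' goto ·  ←P0
  3='a' goto b→18 d→4
  4='ad' goto d→5
  5='add' goto ·  ←P1
  6='bc' goto b→7
  7='bcb' goto d→8
  8='bcbd' goto b→9
  9='bcbdb' goto b→10
  10='bcbdbb' goto ·  ←P2
  11='c' goto c→12
  12='cc' goto a→13  ←P4
  13='cca' goto a→14
  14='ccaa' goto b→15
  15='ccaab' goto a→16
  16='ccaaba' goto ·  ←P3
  17='d' goto ·  ←P5
  18='ab' goto b→19
  19='abb' goto b→20
  20='abbb' goto ·  ←P6
  21='bb' goto ·  ←P7

Failure links (BFS by depth):
  fail(1) 'b': from fail(0)=0 chase 'b': 0 ⇒ 0;  out=∅∪out(0)=∅
  fail(3) 'a': from fail(0)=0 chase 'a': 0 ⇒ 0;  out=∅∪out(0)=∅
  fail(11) 'c': from fail(0)=0 chase 'c': 0 ⇒ 0;  out=∅∪out(0)=∅
  fail(17) 'd': from fail(0)=0 chase 'd': 0 ⇒ 0;  out={5}∪out(0)={5}
  fail(2) 'bd': from fail(1)=0 chase 'd': 0 ⇒ 17;  out={0}∪out(17)={0,5}
  fail(4) 'ad': from fail(3)=0 chase 'd': 0 ⇒ 17;  out=∅∪out(17)={5}
  fail(6) 'bc': from fail(1)=0 chase 'c': 0 ⇒ 11;  out=∅∪out(11)=∅
  fail(12) 'cc': from fail(11)=0 chase 'c': 0 ⇒ 11;  out={4}∪out(11)={4}
  fail(18) 'ab': from fail(3)=0 chase 'b': 0 ⇒ 1;  out=∅∪out(1)=∅
  fail(21) 'bb': from fail(1)=0 chase 'b': 0 ⇒ 1;  out={7}∪out(1)={7}
  fail(5) 'add': from fail(4)=17 chase 'd': 17→0 ⇒ 17;  out={1}∪out(17)={1,5}
  fail(7) 'bcb': from fail(6)=11 chase 'b': 11→0 ⇒ 1;  out=∅∪out(1)=∅
  fail(13) 'cca': from fail(12)=11 chase 'a': 11→0 ⇒ 3;  out=∅∪out(3)=∅
  fail(19) 'abb': from fail(18)=1 chase 'b': 1 ⇒ 21;  out=∅∪out(21)={7}
  fail(8) 'bcbd': from fail(7)=1 chase 'd': 1 ⇒ 2;  out=∅∪out(2)={0,5}
  fail(14) 'ccaa': from fail(13)=3 chase 'a': 3→0 ⇒ 3;  out=∅∪out(3)=∅
  fail(20) 'abbb': from fail(19)=21 chase 'b': 21→1 ⇒ 21;  out={6}∪out(21)={6,7}
  fail(9) 'bcbdb': from fail(8)=2 chase 'b': 2→17→0 ⇒ 1;  out=∅∪out(1)=∅
  fail(15) 'ccaab': from fail(14)=3 chase 'b': 3 ⇒ 18;  out=∅∪out(18)=∅
  fail(10) 'bcbdbb': from fail(9)=1 chase 'b': 1 ⇒ 21;  out={2}∪out(21)={2,7}
  fail(16) 'ccaaba': from fail(15)=18 chase 'a': 18→1→0 ⇒ 3;  out={3}∪out(3)={3}

Text stream:
[0] read 'c'  n0⇒n11
[1] read 'b'  n11⇒n1 (via fail)
[2] read 'b'  n1⇒n21  ** P7@[1:2]
[3] read 'b'  n21⇒n21 (via fail)  ** P7@[2:3]
[4] read 'd'  n21⇒n2 (via fail)  ** P0@[3:4],P5@[4:4]
[5] read 'a'  n2⇒n3 (via fail)
[6] read 'b'  n3⇒n18
[7] read 'c'  n18⇒n6 (via fail)
[8] read 'b'  n6⇒n7
[9] read 'd'  n7⇒n8  ** P0@[8:9],P5@[9:9]
[10] read 'b'  n8⇒n9
[11] read 'b'  n9⇒n10  ** P2@[6:11],P7@[10:11]
[12] read 'd'  n10⇒n2 (via fail)  ** P0@[11:12],P5@[12:12]
[13] read 'b'  n2⇒n1 (via fail)
[14] read 'b'  n1⇒n21  ** P7@[13:14]
[15] read 'd'  n21⇒n2 (via fail)  ** P0@[14:15],P5@[15:15]
[16] read 'a'  n2⇒n3 (via fail)
[17] read 'd'  n3⇒n4  ** P5@[17:17]
[18] read 'd'  n4⇒n5  ** P1@[16:18],P5@[18:18]
[19] read 'c'  n5⇒n11 (via fail)
[20] read 'd'  n11⇒n17 (via fail)  ** P5@[20:20]
[21] read 'a'  n17⇒n3 (via fail)
[22] read 'b'  n3⇒n18
[23] read 'b'  n18⇒n19  ** P7@[22:23]
[24] read 'a'  n19⇒n3 (via fail)
[25] read 'c'  n3⇒n11 (via fail)
[26] read 'c'  n11⇒n12  ** P4@[25:26]
[27] read 'c'  n12⇒n12 (via fail)  ** P4@[26:27]
[28] read 'd'  n12⇒n17 (via fail)  ** P5@[28:28]
[29] read 'a'  n17⇒n3 (via fail)
[30] read 'a'  n3⇒n3 (via fail)
[31] read 'c'  n3⇒n11 (via fail)
[32] read 'c'  n11⇒n12  ** P4@[31:32]
[33] read 'c'  n12⇒n12 (via fail)  ** P4@[32:33]
[34] read 'b'  n12⇒n1 (via fail)
[35] read 'b'  n1⇒n21  ** P7@[34:35]
[36] read 'c'  n21⇒n6 (via fail)
[37] read 'c'  n6⇒n12 (via fail)  ** P4@[36:37]
[38] read 'c'  n12⇒n12 (via fail)  ** P4@[37:38]
[39] read 'a'  n12⇒n13
[40] read 'c'  n13⇒n11 (via fail)
[41] read 'd'  n11⇒n17 (via fail)  ** P5@[41:41]
[42] read 'b'  n17⇒n1 (via fail)
[43] read 'b'  n1⇒n21  ** P7@[42:43]
[44] read 'b'  n21⇒n21 (via fail)  ** P7@[43:44]
[45] read 'a'  n21⇒n3 (via fail)
[46] read 'b'  n3⇒n18
[47] read 'b'  n18⇒n19  ** P7@[46:47]
[48] read 'b'  n19⇒n20  ** P6@[45:48],P7@[47:48]
[49] read 'd'  n20⇒n2 (via fail)  ** P0@[48:49],P5@[49:49]
[50] read 'b'  n2⇒n1 (via fail)
[51] read 'c'  n1⇒n6
[52] read 'b'  n6⇒n7
[53] read 'd'  n7⇒n8  ** P0@[52:53],P5@[53:53]
[54] read 'b'  n8⇒n9
[55] read 'b'  n9⇒n10  ** P2@[50:55],P7@[54:55]
[56] read 'a'  n10⇒n3 (via fail)
[57] read 'b'  n3⇒n18
[58] read 'c'  n18⇒n6 (via fail)
[59] read 'b'  n6⇒n7
[60] read 'd'  n7⇒n8  ** P0@[59:60],P5@[60:60]

Matches: [[2,7],[3,7],[4,0],[4,5],[9,0],[9,5],[11,2],[11,7],[12,0],[12,5],[14,7],[15,0],[15,5],[17,5],[18,1],[18,5],[20,5],[23,7],[26,4],[27,4],[28,5],[32,4],[33,4],[35,7],[37,4],[38,4],[41,5],[43,7],[44,7],[47,7],[48,6],[48,7],[49,0],[49,5],[53,0],[53,5],[55,2],[55,7],[60,0],[60,5]]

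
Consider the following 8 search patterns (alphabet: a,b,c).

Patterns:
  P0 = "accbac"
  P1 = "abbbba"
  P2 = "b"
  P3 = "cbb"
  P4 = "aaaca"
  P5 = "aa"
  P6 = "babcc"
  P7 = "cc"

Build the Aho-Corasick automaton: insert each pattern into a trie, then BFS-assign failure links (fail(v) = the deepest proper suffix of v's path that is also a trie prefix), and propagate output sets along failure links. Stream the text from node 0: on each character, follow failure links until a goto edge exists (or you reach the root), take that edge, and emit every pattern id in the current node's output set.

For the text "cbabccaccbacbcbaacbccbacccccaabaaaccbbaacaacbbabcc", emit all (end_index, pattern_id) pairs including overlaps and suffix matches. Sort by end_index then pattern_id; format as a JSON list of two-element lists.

Construct AC machine:
Trie (insert patterns):
  0='ε' goto a→1 b→12 c→13
  1='a' goto a→16 b→7 c→2
  2='ac' goto c→3
  3='acc' goto b→4
  4='accb' goto a→5
  5='accba' goto c→6
  6='accbac' goto ·  ←P0
  7='ab' goto b→8
  8='abb' goto b→9
  9='abbb' goto b→10
  10='abbbb' goto a→11
  11='abbbba' goto ·  ←P1
  12='b' goto a→20  ←P2
  13='c' goto b→14 c→24
  14='cb' goto b→15
  15='cbb' goto ·  ←P3
  16='aa' goto a→17  ←P5
  17='aaa' goto c→18
  18='aaac' goto a→19
  19='aaaca' goto ·  ←P4
  20='ba' goto b→21
  21='bab' goto c→22
  22='babc' goto c→23
  23='babcc' goto ·  ←P6
  24='cc' goto ·  ←P7

Failure links (BFS by depth):
  n1('a'): parent n0 fail=0; on 'a' 0 → fail=0;  out ∅∪∅=∅
  n12('b'): parent n0 fail=0; on 'b' 0 → fail=0;  out {2}∪∅={2}
  n13('c'): parent n0 fail=0; on 'c' 0 → fail=0;  out ∅∪∅=∅
  n2('ac'): parent n1 fail=0; on 'c' 0 → fail=13;  out ∅∪∅=∅
  n7('ab'): parent n1 fail=0; on 'b' 0 → fail=12;  out ∅∪{2}={2}
  n14('cb'): parent n13 fail=0; on 'b' 0 → fail=12;  out ∅∪{2}={2}
  n16('aa'): parent n1 fail=0; on 'a' 0 → fail=1;  out {5}∪∅={5}
  n20('ba'): parent n12 fail=0; on 'a' 0 → fail=1;  out ∅∪∅=∅
  n24('cc'): parent n13 fail=0; on 'c' 0 → fail=13;  out {7}∪∅={7}
  n3('acc'): parent n2 fail=13; on 'c' 13 → fail=24;  out ∅∪{7}={7}
  n8('abb'): parent n7 fail=12; on 'b' 12→0 → fail=12;  out ∅∪{2}={2}
  n15('cbb'): parent n14 fail=12; on 'b' 12→0 → fail=12;  out {3}∪{2}={2,3}
  n17('aaa'): parent n16 fail=1; on 'a' 1 → fail=16;  out ∅∪{5}={5}
  n21('bab'): parent n20 fail=1; on 'b' 1 → fail=7;  out ∅∪{2}={2}
  n4('accb'): parent n3 fail=24; on 'b' 24→13 → fail=14;  out ∅∪{2}={2}
  n9('abbb'): parent n8 fail=12; on 'b' 12→0 → fail=12;  out ∅∪{2}={2}
  n18('aaac'): parent n17 fail=16; on 'c' 16→1 → fail=2;  out ∅∪∅=∅
  n22('babc'): parent n21 fail=7; on 'c' 7→12→0 → fail=13;  out ∅∪∅=∅
  n5('accba'): parent n4 fail=14; on 'a' 14→12 → fail=20;  out ∅∪∅=∅
  n10('abbbb'): parent n9 fail=12; on 'b' 12→0 → fail=12;  out ∅∪{2}={2}
  n19('aaaca'): parent n18 fail=2; on 'a' 2→13→0 → fail=1;  out {4}∪∅={4}
  n23('babcc'): parent n22 fail=13; on 'c' 13 → fail=24;  out {6}∪{7}={6,7}
  n6('accbac'): parent n5 fail=20; on 'c' 20→1 → fail=2;  out {0}∪∅={0}
  n11('abbbba'): parent n10 fail=12; on 'a' 12 → fail=20;  out {1}∪∅={1}

Scan:
i=0 'c': node 0→13
i=1 'b': node 13→14  ** P2@[1:1]
i=2 'a': node 14→20 (fail-walked)
i=3 'b': node 20→21  ** P2@[3:3]
i=4 'c': node 21→22
i=5 'c': node 22→23  ** P6@[1:5],P7@[4:5]
i=6 'a': node 23→1 (fail-walked)
i=7 'c': node 1→2
i=8 'c': node 2→3  ** P7@[7:8]
i=9 'b': node 3→4  ** P2@[9:9]
i=10 'a': node 4→5
i=11 'c': node 5→6  ** P0@[6:11]
i=12 'b': node 6→14 (fail-walked)  ** P2@[12:12]
i=13 'c': node 14→13 (fail-walked)
i=14 'b': node 13→14  ** P2@[14:14]
i=15 'a': node 14→20 (fail-walked)
i=16 'a': node 20→16 (fail-walked)  ** P5@[15:16]
i=17 'c': node 16→2 (fail-walked)
i=18 'b': node 2→14 (fail-walked)  ** P2@[18:18]
i=19 'c': node 14→13 (fail-walked)
i=20 'c': node 13→24  ** P7@[19:20]
i=21 'b': node 24→14 (fail-walked)  ** P2@[21:21]
i=22 'a': node 14→20 (fail-walked)
i=23 'c': node 20→2 (fail-walked)
i=24 'c': node 2→3  ** P7@[23:24]
i=25 'c': node 3→24 (fail-walked)  ** P7@[24:25]
i=26 'c': node 24→24 (fail-walked)  ** P7@[25:26]
i=27 'c': node 24→24 (fail-walked)  ** P7@[26:27]
i=28 'a': node 24→1 (fail-walked)
i=29 'a': node 1→16  ** P5@[28:29]
i=30 'b': node 16→7 (fail-walked)  ** P2@[30:30]
i=31 'a': node 7→20 (fail-walked)
i=32 'a': node 20→16 (fail-walked)  ** P5@[31:32]
i=33 'a': node 16→17  ** P5@[32:33]
i=34 'c': node 17→18
i=35 'c': node 18→3 (fail-walked)  ** P7@[34:35]
i=36 'b': node 3→4  ** P2@[36:36]
i=37 'b': node 4→15 (fail-walked)  ** P2@[37:37],P3@[35:37]
i=38 'a': node 15→20 (fail-walked)
i=39 'a': node 20→16 (fail-walked)  ** P5@[38:39]
i=40 'c': node 16→2 (fail-walked)
i=41 'a': node 2→1 (fail-walked)
i=42 'a': node 1→16  ** P5@[41:42]
i=43 'c': node 16→2 (fail-walked)
i=44 'b': node 2→14 (fail-walked)  ** P2@[44:44]
i=45 'b': node 14→15  ** P2@[45:45],P3@[43:45]
i=46 'a': node 15→20 (fail-walked)
i=47 'b': node 20→21  ** P2@[47:47]
i=48 'c': node 21→22
i=49 'c': node 22→23  ** P6@[45:49],P7@[48:49]

Matches: [[1,2],[3,2],[5,6],[5,7],[8,7],[9,2],[11,0],[12,2],[14,2],[16,5],[18,2],[20,7],[21,2],[24,7],[25,7],[26,7],[27,7],[29,5],[30,2],[32,5],[33,5],[35,7],[36,2],[37,2],[37,3],[39,5],[42,5],[44,2],[45,2],[45,3],[47,2],[49,6],[49,7]]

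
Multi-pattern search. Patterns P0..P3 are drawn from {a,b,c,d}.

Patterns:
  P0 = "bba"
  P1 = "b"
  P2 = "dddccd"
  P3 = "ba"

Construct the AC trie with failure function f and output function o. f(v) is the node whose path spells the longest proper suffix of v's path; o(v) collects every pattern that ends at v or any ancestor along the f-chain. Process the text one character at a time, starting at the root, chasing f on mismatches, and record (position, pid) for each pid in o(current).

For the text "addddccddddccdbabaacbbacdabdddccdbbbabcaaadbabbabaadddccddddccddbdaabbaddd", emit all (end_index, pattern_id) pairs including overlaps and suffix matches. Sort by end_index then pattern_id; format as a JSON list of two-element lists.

Construct AC machine:
Trie (insert patterns):
  n0 'ε': b→1 d→4
  n1 'b': a→10 b→2  [P1 ends]
  n2 'bb': a→3
  n3 'bba': ·  [P0 ends]
  n4 'd': d→5
  n5 'dd': d→6
  n6 'ddd': c→7
  n7 'dddc': c→8
  n8 'dddcc': d→9
  n9 'dddccd': ·  [P2 ends]
  n10 'ba': ·  [P3 ends]

Failure links (BFS by depth):
  n1('b'): parent n0 fail=0; on 'b' 0 → fail=0;  out {1}∪∅={1}
  n4('d'): parent n0 fail=0; on 'd' 0 → fail=0;  out ∅∪∅=∅
  n2('bb'): parent n1 fail=0; on 'b' 0 → fail=1;  out ∅∪{1}={1}
  n5('dd'): parent n4 fail=0; on 'd' 0 → fail=4;  out ∅∪∅=∅
  n10('ba'): parent n1 fail=0; on 'a' 0 → fail=0;  out {3}∪∅={3}
  n3('bba'): parent n2 fail=1; on 'a' 1 → fail=10;  out {0}∪{3}={0,3}
  n6('ddd'): parent n5 fail=4; on 'd' 4 → fail=5;  out ∅∪∅=∅
  n7('dddc'): parent n6 fail=5; on 'c' 5→4→0 → fail=0;  out ∅∪∅=∅
  n8('dddcc'): parent n7 fail=0; on 'c' 0 → fail=0;  out ∅∪∅=∅
  n9('dddccd'): parent n8 fail=0; on 'd' 0 → fail=4;  out {2}∪∅={2}

Scan:
i=0 'a': node 0→0
i=1 'd': node 0→4
i=2 'd': node 4→5
i=3 'd': node 5→6
i=4 'd': node 6→6 (via fail)
i=5 'c': node 6→7
i=6 'c': node 7→8
i=7 'd': node 8→9  emit P2@[2:7]
i=8 'd': node 9→5 (via fail)
i=9 'd': node 5→6
i=10 'd': node 6→6 (via fail)
i=11 'c': node 6→7
i=12 'c': node 7→8
i=13 'd': node 8→9  emit P2@[8:13]
i=14 'b': node 9→1 (via fail)  emit P1@[14:14]
i=15 'a': node 1→10  emit P3@[14:15]
i=16 'b': node 10→1 (via fail)  emit P1@[16:16]
i=17 'a': node 1→10  emit P3@[16:17]
i=18 'a': node 10→0 (via fail)
i=19 'c': node 0→0
i=20 'b': node 0→1  emit P1@[20:20]
i=21 'b': node 1→2  emit P1@[21:21]
i=22 'a': node 2→3  emit P0@[20:22],P3@[21:22]
i=23 'c': node 3→0 (via fail)
i=24 'd': node 0→4
i=25 'a': node 4→0 (via fail)
i=26 'b': node 0→1  emit P1@[26:26]
i=27 'd': node 1→4 (via fail)
i=28 'd': node 4→5
i=29 'd': node 5→6
i=30 'c': node 6→7
i=31 'c': node 7→8
i=32 'd': node 8→9  emit P2@[27:32]
i=33 'b': node 9→1 (via fail)  emit P1@[33:33]
i=34 'b': node 1→2  emit P1@[34:34]
i=35 'b': node 2→2 (via fail)  emit P1@[35:35]
i=36 'a': node 2→3  emit P0@[34:36],P3@[35:36]
i=37 'b': node 3→1 (via fail)  emit P1@[37:37]
i=38 'c': node 1→0 (via fail)
i=39 'a': node 0→0
i=40 'a': node 0→0
i=41 'a': node 0→0
i=42 'd': node 0→4
i=43 'b': node 4→1 (via fail)  emit P1@[43:43]
i=44 'a': node 1→10  emit P3@[43:44]
i=45 'b': node 10→1 (via fail)  emit P1@[45:45]
i=46 'b': node 1→2  emit P1@[46:46]
i=47 'a': node 2→3  emit P0@[45:47],P3@[46:47]
i=48 'b': node 3→1 (via fail)  emit P1@[48:48]
i=49 'a': node 1→10  emit P3@[48:49]
i=50 'a': node 10→0 (via fail)
i=51 'd': node 0→4
i=52 'd': node 4→5
i=53 'd': node 5→6
i=54 'c': node 6→7
i=55 'c': node 7→8
i=56 'd': node 8→9  emit P2@[51:56]
i=57 'd': node 9→5 (via fail)
i=58 'd': node 5→6
i=59 'd': node 6→6 (via fail)
i=60 'c': node 6→7
i=61 'c': node 7→8
i=62 'd': node 8→9  emit P2@[57:62]
i=63 'd': node 9→5 (via fail)
i=64 'b': node 5→1 (via fail)  emit P1@[64:64]
i=65 'd': node 1→4 (via fail)
i=66 'a': node 4→0 (via fail)
i=67 'a': node 0→0
i=68 'b': node 0→1  emit P1@[68:68]
i=69 'b': node 1→2  emit P1@[69:69]
i=70 'a': node 2→3  emit P0@[68:70],P3@[69:70]
i=71 'd': node 3→4 (via fail)
i=72 'd': node 4→5
i=73 'd': node 5→6

Result: [[7,2],[13,2],[14,1],[15,3],[16,1],[17,3],[20,1],[21,1],[22,0],[22,3],[26,1],[32,2],[33,1],[34,1],[35,1],[36,0],[36,3],[37,1],[43,1],[44,3],[45,1],[46,1],[47,0],[47,3],[48,1],[49,3],[56,2],[62,2],[64,1],[68,1],[69,1],[70,0],[70,3]]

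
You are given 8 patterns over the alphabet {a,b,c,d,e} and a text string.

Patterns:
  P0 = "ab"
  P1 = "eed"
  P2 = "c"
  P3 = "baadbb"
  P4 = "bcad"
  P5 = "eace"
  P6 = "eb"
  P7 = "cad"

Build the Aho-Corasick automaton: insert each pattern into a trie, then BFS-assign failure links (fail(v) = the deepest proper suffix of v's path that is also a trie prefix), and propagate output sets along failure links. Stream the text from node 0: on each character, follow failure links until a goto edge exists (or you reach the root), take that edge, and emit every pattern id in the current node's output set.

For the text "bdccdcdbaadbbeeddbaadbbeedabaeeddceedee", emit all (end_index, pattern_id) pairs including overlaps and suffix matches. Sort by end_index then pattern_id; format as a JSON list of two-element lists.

Construct AC machine:
Trie (insert patterns):
  n0 'ε': a→1 b→7 c→6 e→3
  n1 'a': b→2
  n2 'ab': ·  ←P0
  n3 'e': a→16 b→19 e→4
  n4 'ee': d→5
  n5 'eed': ·  ←P1
  n6 'c': a→20  ←P2
  n7 'b': a→8 c→13
  n8 'ba': a→9
  n9 'baa': d→10
  n10 'baad': b→11
  n11 'baadb': b→12
  n12 'baadbb': ·  ←P3
  n13 'bc': a→14
  n14 'bca': d→15
  n15 'bcad': ·  ←P4
  n16 'ea': c→17
  n17 'eac': e→18
  n18 'eace': ·  ←P5
  n19 'eb': ·  ←P6
  n20 'ca': d→21
  n21 'cad': ·  ←P7

BFS fail/out derivation:
  fail(1) 'a': from fail(0)=0 chase 'a': 0 ⇒ 0;  out=∅∪out(0)=∅
  fail(3) 'e': from fail(0)=0 chase 'e': 0 ⇒ 0;  out=∅∪out(0)=∅
  fail(6) 'c': from fail(0)=0 chase 'c': 0 ⇒ 0;  out={2}∪out(0)={2}
  fail(7) 'b': from fail(0)=0 chase 'b': 0 ⇒ 0;  out=∅∪out(0)=∅
  fail(2) 'ab': from fail(1)=0 chase 'b': 0 ⇒ 7;  out={0}∪out(7)={0}
  fail(4) 'ee': from fail(3)=0 chase 'e': 0 ⇒ 3;  out=∅∪out(3)=∅
  fail(8) 'ba': from fail(7)=0 chase 'a': 0 ⇒ 1;  out=∅∪out(1)=∅
  fail(13) 'bc': from fail(7)=0 chase 'c': 0 ⇒ 6;  out=∅∪out(6)={2}
  fail(16) 'ea': from fail(3)=0 chase 'a': 0 ⇒ 1;  out=∅∪out(1)=∅
  fail(19) 'eb': from fail(3)=0 chase 'b': 0 ⇒ 7;  out={6}∪out(7)={6}
  fail(20) 'ca': from fail(6)=0 chase 'a': 0 ⇒ 1;  out=∅∪out(1)=∅
  fail(5) 'eed': from fail(4)=3 chase 'd': 3→0 ⇒ 0;  out={1}∪out(0)={1}
  fail(9) 'baa': from fail(8)=1 chase 'a': 1→0 ⇒ 1;  out=∅∪out(1)=∅
  fail(14) 'bca': from fail(13)=6 chase 'a': 6 ⇒ 20;  out=∅∪out(20)=∅
  fail(17) 'eac': from fail(16)=1 chase 'c': 1→0 ⇒ 6;  out=∅∪out(6)={2}
  fail(21) 'cad': from fail(20)=1 chase 'd': 1→0 ⇒ 0;  out={7}∪out(0)={7}
  fail(10) 'baad': from fail(9)=1 chase 'd': 1→0 ⇒ 0;  out=∅∪out(0)=∅
  fail(15) 'bcad': from fail(14)=20 chase 'd': 20 ⇒ 21;  out={4}∪out(21)={4,7}
  fail(18) 'eace': from fail(17)=6 chase 'e': 6→0 ⇒ 3;  out={5}∪out(3)={5}
  fail(11) 'baadb': from fail(10)=0 chase 'b': 0 ⇒ 7;  out=∅∪out(7)=∅
  fail(12) 'baadbb': from fail(11)=7 chase 'b': 7→0 ⇒ 7;  out={3}∪out(7)={3}

Scan:
pos 0 'b': at 7
pos 1 'd': at 0 ·f
pos 2 'c': at 6  ** P2@[2:2]
pos 3 'c': at 6 ·f  ** P2@[3:3]
pos 4 'd': at 0 ·f
pos 5 'c': at 6  ** P2@[5:5]
pos 6 'd': at 0 ·f
pos 7 'b': at 7
pos 8 'a': at 8
pos 9 'a': at 9
pos 10 'd': at 10
pos 11 'b': at 11
pos 12 'b': at 12  ** P3@[7:12]
pos 13 'e': at 3 ·f
pos 14 'e': at 4
pos 15 'd': at 5  ** P1@[13:15]
pos 16 'd': at 0 ·f
pos 17 'b': at 7
pos 18 'a': at 8
pos 19 'a': at 9
pos 20 'd': at 10
pos 21 'b': at 11
pos 22 'b': at 12  ** P3@[17:22]
pos 23 'e': at 3 ·f
pos 24 'e': at 4
pos 25 'd': at 5  ** P1@[23:25]
pos 26 'a': at 1 ·f
pos 27 'b': at 2  ** P0@[26:27]
pos 28 'a': at 8 ·f
pos 29 'e': at 3 ·f
pos 30 'e': at 4
pos 31 'd': at 5  ** P1@[29:31]
pos 32 'd': at 0 ·f
pos 33 'c': at 6  ** P2@[33:33]
pos 34 'e': at 3 ·f
pos 35 'e': at 4
pos 36 'd': at 5  ** P1@[34:36]
pos 37 'e': at 3 ·f
pos 38 'e': at 4

Result: [[2,2],[3,2],[5,2],[12,3],[15,1],[22,3],[25,1],[27,0],[31,1],[33,2],[36,1]]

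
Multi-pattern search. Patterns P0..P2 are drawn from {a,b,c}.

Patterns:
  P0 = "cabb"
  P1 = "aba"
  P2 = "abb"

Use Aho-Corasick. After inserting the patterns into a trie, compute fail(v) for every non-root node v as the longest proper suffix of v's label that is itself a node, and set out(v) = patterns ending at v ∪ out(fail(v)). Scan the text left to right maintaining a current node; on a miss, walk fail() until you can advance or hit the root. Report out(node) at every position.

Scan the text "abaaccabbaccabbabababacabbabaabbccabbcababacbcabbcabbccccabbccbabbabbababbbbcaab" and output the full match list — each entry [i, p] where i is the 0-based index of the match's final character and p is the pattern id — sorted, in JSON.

Build:
Trie nodes:
  n0 'ε': a→5 c→1
  n1 'c': a→2
  n2 'ca': b→3
  n3 'cab': b→4
  n4 'cabb': ·  [P0 ends]
  n5 'a': b→6
  n6 'ab': a→7 b→8
  n7 'aba': ·  [P1 ends]
  n8 'abb': ·  [P2 ends]

BFS fail/out derivation:
  n1('c'): parent n0 fail=0; on 'c' 0 → fail=0;  out ∅∪∅=∅
  n5('a'): parent n0 fail=0; on 'a' 0 → fail=0;  out ∅∪∅=∅
  n2('ca'): parent n1 fail=0; on 'a' 0 → fail=5;  out ∅∪∅=∅
  n6('ab'): parent n5 fail=0; on 'b' 0 → fail=0;  out ∅∪∅=∅
  n3('cab'): parent n2 fail=5; on 'b' 5 → fail=6;  out ∅∪∅=∅
  n7('aba'): parent n6 fail=0; on 'a' 0 → fail=5;  out {1}∪∅={1}
  n8('abb'): parent n6 fail=0; on 'b' 0 → fail=0;  out {2}∪∅={2}
  n4('cabb'): parent n3 fail=6; on 'b' 6 → fail=8;  out {0}∪{2}={0,2}

Run:
[0] read 'a'  n0⇒n5
[1] read 'b'  n5⇒n6
[2] read 'a'  n6⇒n7  → match P1@[0:2]
[3] read 'a'  n7⇒n5 (via fail)
[4] read 'c'  n5⇒n1 (via fail)
[5] read 'c'  n1⇒n1 (via fail)
[6] read 'a'  n1⇒n2
[7] read 'b'  n2⇒n3
[8] read 'b'  n3⇒n4  → match P0@[5:8],P2@[6:8]
[9] read 'a'  n4⇒n5 (via fail)
[10] read 'c'  n5⇒n1 (via fail)
[11] read 'c'  n1⇒n1 (via fail)
[12] read 'a'  n1⇒n2
[13] read 'b'  n2⇒n3
[14] read 'b'  n3⇒n4  → match P0@[11:14],P2@[12:14]
[15] read 'a'  n4⇒n5 (via fail)
[16] read 'b'  n5⇒n6
[17] read 'a'  n6⇒n7  → match P1@[15:17]
[18] read 'b'  n7⇒n6 (via fail)
[19] read 'a'  n6⇒n7  → match P1@[17:19]
[20] read 'b'  n7⇒n6 (via fail)
[21] read 'a'  n6⇒n7  → match P1@[19:21]
[22] read 'c'  n7⇒n1 (via fail)
[23] read 'a'  n1⇒n2
[24] read 'b'  n2⇒n3
[25] read 'b'  n3⇒n4  → match P0@[22:25],P2@[23:25]
[26] read 'a'  n4⇒n5 (via fail)
[27] read 'b'  n5⇒n6
[28] read 'a'  n6⇒n7  → match P1@[26:28]
[29] read 'a'  n7⇒n5 (via fail)
[30] read 'b'  n5⇒n6
[31] read 'b'  n6⇒n8  → match P2@[29:31]
[32] read 'c'  n8⇒n1 (via fail)
[33] read 'c'  n1⇒n1 (via fail)
[34] read 'a'  n1⇒n2
[35] read 'b'  n2⇒n3
[36] read 'b'  n3⇒n4  → match P0@[33:36],P2@[34:36]
[37] read 'c'  n4⇒n1 (via fail)
[38] read 'a'  n1⇒n2
[39] read 'b'  n2⇒n3
[40] read 'a'  n3⇒n7 (via fail)  → match P1@[38:40]
[41] read 'b'  n7⇒n6 (via fail)
[42] read 'a'  n6⇒n7  → match P1@[40:42]
[43] read 'c'  n7⇒n1 (via fail)
[44] read 'b'  n1⇒n0 (via fail)
[45] read 'c'  n0⇒n1
[46] read 'a'  n1⇒n2
[47] read 'b'  n2⇒n3
[48] read 'b'  n3⇒n4  → match P0@[45:48],P2@[46:48]
[49] read 'c'  n4⇒n1 (via fail)
[50] read 'a'  n1⇒n2
[51] read 'b'  n2⇒n3
[52] read 'b'  n3⇒n4  → match P0@[49:52],P2@[50:52]
[53] read 'c'  n4⇒n1 (via fail)
[54] read 'c'  n1⇒n1 (via fail)
[55] read 'c'  n1⇒n1 (via fail)
[56] read 'c'  n1⇒n1 (via fail)
[57] read 'a'  n1⇒n2
[58] read 'b'  n2⇒n3
[59] read 'b'  n3⇒n4  → match P0@[56:59],P2@[57:59]
[60] read 'c'  n4⇒n1 (via fail)
[61] read 'c'  n1⇒n1 (via fail)
[62] read 'b'  n1⇒n0 (via fail)
[63] read 'a'  n0⇒n5
[64] read 'b'  n5⇒n6
[65] read 'b'  n6⇒n8  → match P2@[63:65]
[66] read 'a'  n8⇒n5 (via fail)
[67] read 'b'  n5⇒n6
[68] read 'b'  n6⇒n8  → match P2@[66:68]
[69] read 'a'  n8⇒n5 (via fail)
[70] read 'b'  n5⇒n6
[71] read 'a'  n6⇒n7  → match P1@[69:71]
[72] read 'b'  n7⇒n6 (via fail)
[73] read 'b'  n6⇒n8  → match P2@[71:73]
[74] read 'b'  n8⇒n0 (via fail)
[75] read 'b'  n0⇒n0
[76] read 'c'  n0⇒n1
[77] read 'a'  n1⇒n2
[78] read 'a'  n2⇒n5 (via fail)
[79] read 'b'  n5⇒n6

Matches: [[2,1],[8,0],[8,2],[14,0],[14,2],[17,1],[19,1],[21,1],[25,0],[25,2],[28,1],[31,2],[36,0],[36,2],[40,1],[42,1],[48,0],[48,2],[52,0],[52,2],[59,0],[59,2],[65,2],[68,2],[71,1],[73,2]]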